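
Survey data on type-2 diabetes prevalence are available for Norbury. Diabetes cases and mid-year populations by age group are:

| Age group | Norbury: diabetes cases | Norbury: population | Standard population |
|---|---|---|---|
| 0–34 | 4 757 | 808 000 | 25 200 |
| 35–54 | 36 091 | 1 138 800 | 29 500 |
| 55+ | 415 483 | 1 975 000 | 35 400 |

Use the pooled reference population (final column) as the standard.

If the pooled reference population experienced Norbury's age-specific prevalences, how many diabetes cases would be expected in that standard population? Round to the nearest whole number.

Age-specific rates per 1 000 for Norbury: 5.887, 31.692, 210.371.
Expected diabetes cases = Σ (standard pop × age-specific rate ÷ 1 000)
= 25 200×5.887/1 000 + 29 500×31.692/1 000 + 35 400×210.371/1 000
= 148.36 + 934.92 + 7447.14 = 8530.42.

8530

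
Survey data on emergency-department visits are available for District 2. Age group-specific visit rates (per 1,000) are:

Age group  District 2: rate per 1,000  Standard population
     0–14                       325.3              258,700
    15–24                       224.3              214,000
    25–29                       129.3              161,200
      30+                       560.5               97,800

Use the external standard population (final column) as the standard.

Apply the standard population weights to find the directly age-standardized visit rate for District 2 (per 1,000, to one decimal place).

284.0

Standard total = 731,700; weights = 0.3536, 0.2925, 0.2203, 0.1337.
Standardized rate: 0.3536×325.3 + 0.2925×224.3 + 0.2203×129.3 + 0.1337×560.5 = 284.0172 per 1,000.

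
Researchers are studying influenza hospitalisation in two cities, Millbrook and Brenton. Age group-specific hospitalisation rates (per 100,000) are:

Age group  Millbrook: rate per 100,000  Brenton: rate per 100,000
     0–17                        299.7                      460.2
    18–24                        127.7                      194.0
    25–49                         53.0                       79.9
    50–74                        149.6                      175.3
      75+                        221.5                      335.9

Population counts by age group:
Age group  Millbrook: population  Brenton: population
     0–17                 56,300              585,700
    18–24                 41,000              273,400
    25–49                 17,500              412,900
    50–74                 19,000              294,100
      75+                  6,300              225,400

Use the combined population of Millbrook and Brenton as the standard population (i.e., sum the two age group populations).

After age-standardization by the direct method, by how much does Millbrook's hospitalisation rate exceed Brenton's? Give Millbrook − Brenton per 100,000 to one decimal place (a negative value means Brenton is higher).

Combined standard total = 1,931,600; weights = 0.3324, 0.1628, 0.2228, 0.1621, 0.1200.
Millbrook: 0.3324×299.7 + 0.1628×127.7 + 0.2228×53.0 + 0.1621×149.6 + 0.1200×221.5 = 183.0238 per 100,000.
Brenton: 0.3324×460.2 + 0.1628×194.0 + 0.2228×79.9 + 0.1621×175.3 + 0.1200×335.9 = 271.0424 per 100,000.
Difference = 183.0238 − 271.0424 = -88.0185.

-88.0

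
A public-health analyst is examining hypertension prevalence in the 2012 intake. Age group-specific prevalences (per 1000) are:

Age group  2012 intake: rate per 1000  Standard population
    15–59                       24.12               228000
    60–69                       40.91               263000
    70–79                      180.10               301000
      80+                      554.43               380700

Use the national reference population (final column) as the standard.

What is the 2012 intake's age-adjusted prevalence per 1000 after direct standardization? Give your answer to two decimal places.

240.08

Standard total = 1172700; weights = 0.1944, 0.2243, 0.2567, 0.3246.
Standardized rate: 0.1944×24.12 + 0.2243×40.91 + 0.2567×180.10 + 0.3246×554.43 = 240.0787 per 1000.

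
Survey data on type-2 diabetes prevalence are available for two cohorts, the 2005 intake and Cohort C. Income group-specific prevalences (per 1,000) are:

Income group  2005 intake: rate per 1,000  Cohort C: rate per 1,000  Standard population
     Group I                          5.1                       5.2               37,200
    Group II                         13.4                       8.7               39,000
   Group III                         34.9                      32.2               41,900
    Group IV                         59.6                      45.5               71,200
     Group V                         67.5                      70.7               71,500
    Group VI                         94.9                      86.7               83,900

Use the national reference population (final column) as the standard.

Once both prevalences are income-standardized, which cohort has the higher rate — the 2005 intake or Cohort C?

Standard total = 344,700; weights = 0.1079, 0.1131, 0.1216, 0.2066, 0.2074, 0.2434.
The 2005 intake: 0.1079×5.1 + 0.1131×13.4 + 0.1216×34.9 + 0.2066×59.6 + 0.2074×67.5 + 0.2434×94.9 = 55.7195 per 1,000.
Cohort C: 0.1079×5.2 + 0.1131×8.7 + 0.1216×32.2 + 0.2066×45.5 + 0.2074×70.7 + 0.2434×86.7 = 50.6258 per 1,000.

2005 intake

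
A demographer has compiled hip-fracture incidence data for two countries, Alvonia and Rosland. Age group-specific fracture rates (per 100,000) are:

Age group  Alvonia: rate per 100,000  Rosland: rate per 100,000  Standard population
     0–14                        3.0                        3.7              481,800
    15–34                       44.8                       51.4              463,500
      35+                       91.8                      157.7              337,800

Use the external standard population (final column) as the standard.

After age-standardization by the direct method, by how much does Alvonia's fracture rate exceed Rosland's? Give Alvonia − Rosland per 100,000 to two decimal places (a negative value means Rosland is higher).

Standard total = 1,283,100; weights = 0.3755, 0.3612, 0.2633.
Alvonia: 0.3755×3.0 + 0.3612×44.8 + 0.2633×91.8 = 41.4779 per 100,000.
Rosland: 0.3755×3.7 + 0.3612×51.4 + 0.2633×157.7 = 61.4743 per 100,000.
Difference = 41.4779 − 61.4743 = -19.9964.

-20.00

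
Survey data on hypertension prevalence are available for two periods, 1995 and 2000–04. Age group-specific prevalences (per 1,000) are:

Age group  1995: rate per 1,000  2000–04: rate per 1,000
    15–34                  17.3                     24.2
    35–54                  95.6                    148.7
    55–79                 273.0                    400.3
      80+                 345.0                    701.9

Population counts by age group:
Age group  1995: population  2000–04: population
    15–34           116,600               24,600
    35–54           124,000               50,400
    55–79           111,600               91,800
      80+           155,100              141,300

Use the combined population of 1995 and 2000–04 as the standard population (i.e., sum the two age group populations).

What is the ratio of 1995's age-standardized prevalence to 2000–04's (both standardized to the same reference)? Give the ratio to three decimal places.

0.555

Combined standard total = 815,400; weights = 0.1732, 0.2139, 0.2494, 0.3635.
1995: 0.1732×17.3 + 0.2139×95.6 + 0.2494×273.0 + 0.3635×345.0 = 216.9507 per 1,000.
2000–04: 0.1732×24.2 + 0.2139×148.7 + 0.2494×400.3 + 0.3635×701.9 = 390.9915 per 1,000.
Ratio = 216.9507 ÷ 390.9915 = 0.55487.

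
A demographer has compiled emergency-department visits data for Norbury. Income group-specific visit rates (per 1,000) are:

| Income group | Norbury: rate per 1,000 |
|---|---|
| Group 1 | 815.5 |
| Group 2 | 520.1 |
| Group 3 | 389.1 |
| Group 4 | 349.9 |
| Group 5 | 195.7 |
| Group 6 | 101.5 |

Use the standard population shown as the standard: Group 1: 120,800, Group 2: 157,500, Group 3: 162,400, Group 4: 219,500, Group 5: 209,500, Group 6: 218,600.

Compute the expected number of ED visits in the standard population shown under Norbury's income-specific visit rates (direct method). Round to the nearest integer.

383608

Expected ED visits = Σ (standard pop × income-specific rate ÷ 1,000)
= 120,800×815.5/1,000 + 157,500×520.1/1,000 + 162,400×389.1/1,000 + 219,500×349.9/1,000 + 209,500×195.7/1,000 + 218,600×101.5/1,000
= 98512.40 + 81915.75 + 63189.84 + 76803.05 + 40999.15 + 22187.90 = 383608.09.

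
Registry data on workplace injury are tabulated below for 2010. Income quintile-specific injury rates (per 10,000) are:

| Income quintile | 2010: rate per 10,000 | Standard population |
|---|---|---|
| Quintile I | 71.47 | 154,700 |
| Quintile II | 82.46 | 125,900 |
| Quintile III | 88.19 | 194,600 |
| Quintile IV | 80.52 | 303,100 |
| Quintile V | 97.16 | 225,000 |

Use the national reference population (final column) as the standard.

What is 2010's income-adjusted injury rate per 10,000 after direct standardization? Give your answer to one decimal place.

84.6

Standard total = 1,003,300; weights = 0.1542, 0.1255, 0.1940, 0.3021, 0.2243.
Standardized rate: 0.1542×71.47 + 0.1255×82.46 + 0.1940×88.19 + 0.3021×80.52 + 0.2243×97.16 = 84.5874 per 10,000.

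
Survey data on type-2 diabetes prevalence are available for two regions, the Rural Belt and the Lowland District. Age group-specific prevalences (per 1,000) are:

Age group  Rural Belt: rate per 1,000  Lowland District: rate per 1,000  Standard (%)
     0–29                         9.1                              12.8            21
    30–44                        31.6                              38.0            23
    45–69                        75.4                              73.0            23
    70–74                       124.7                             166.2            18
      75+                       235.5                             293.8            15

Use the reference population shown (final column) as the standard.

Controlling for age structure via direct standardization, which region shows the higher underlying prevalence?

Standard weights: 0.21, 0.23, 0.23, 0.18, 0.15.
The Rural Belt: 0.2100×9.1 + 0.2300×31.6 + 0.2300×75.4 + 0.1800×124.7 + 0.1500×235.5 = 84.2920 per 1,000.
The Lowland District: 0.2100×12.8 + 0.2300×38.0 + 0.2300×73.0 + 0.1800×166.2 + 0.1500×293.8 = 102.2040 per 1,000.

Lowland District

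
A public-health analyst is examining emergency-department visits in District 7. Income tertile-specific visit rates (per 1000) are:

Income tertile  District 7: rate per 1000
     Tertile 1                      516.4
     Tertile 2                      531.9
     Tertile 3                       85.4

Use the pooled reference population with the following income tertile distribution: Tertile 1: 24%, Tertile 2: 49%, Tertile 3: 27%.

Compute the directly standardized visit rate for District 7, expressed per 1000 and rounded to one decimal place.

407.6

Standard weights: 0.24, 0.49, 0.27.
Standardized rate: 0.2400×516.4 + 0.4900×531.9 + 0.2700×85.4 = 407.6250 per 1000.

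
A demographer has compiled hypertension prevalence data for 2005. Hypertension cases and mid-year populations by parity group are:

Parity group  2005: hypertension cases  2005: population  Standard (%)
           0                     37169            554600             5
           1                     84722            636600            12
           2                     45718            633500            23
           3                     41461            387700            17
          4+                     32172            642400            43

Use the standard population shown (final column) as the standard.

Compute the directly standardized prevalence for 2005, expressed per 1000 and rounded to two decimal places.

Parity-specific rates per 1000 for 2005: 67.019, 133.085, 72.167, 106.941, 50.081.
Standard weights: 0.05, 0.12, 0.23, 0.17, 0.43.
Standardized rate: 0.0500×67.019 + 0.1200×133.085 + 0.2300×72.167 + 0.1700×106.941 + 0.4300×50.081 = 75.6344 per 1000.

75.63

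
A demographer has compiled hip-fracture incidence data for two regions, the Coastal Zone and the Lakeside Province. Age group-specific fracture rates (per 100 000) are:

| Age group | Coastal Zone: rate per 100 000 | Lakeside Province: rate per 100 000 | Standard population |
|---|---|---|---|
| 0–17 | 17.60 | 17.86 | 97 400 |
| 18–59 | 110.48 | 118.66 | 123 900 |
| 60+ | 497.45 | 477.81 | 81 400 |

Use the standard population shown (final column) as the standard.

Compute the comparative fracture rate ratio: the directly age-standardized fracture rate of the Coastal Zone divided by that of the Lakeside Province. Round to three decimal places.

1.010

Standard total = 302 700; weights = 0.3218, 0.4093, 0.2689.
The Coastal Zone: 0.3218×17.60 + 0.4093×110.48 + 0.2689×497.45 = 184.6552 per 100 000.
The Lakeside Province: 0.3218×17.86 + 0.4093×118.66 + 0.2689×477.81 = 182.8057 per 100 000.
Ratio = 184.6552 ÷ 182.8057 = 1.01012.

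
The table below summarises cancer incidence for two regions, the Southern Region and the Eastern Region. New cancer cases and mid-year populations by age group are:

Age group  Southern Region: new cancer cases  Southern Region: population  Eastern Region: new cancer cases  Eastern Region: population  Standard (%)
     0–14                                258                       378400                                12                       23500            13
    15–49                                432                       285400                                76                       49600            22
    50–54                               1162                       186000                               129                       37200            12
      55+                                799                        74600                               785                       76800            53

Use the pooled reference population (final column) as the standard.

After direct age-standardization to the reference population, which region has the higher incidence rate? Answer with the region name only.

Southern Region

Age-specific rates per 100000 for the Southern Region: 68.18, 151.37, 624.73, 1071.05.
For the Eastern Region: 51.06, 153.23, 346.77, 1022.14.
Standard weights: 0.13, 0.22, 0.12, 0.53.
The Southern Region: 0.1300×68.18 + 0.2200×151.37 + 0.1200×624.73 + 0.5300×1071.05 = 684.7862 per 100000.
The Eastern Region: 0.1300×51.06 + 0.2200×153.23 + 0.1200×346.77 + 0.5300×1022.14 = 623.6926 per 100000.
The crude rates (286.78 vs 535.54) would put the Eastern Region higher, but that reflects its age composition; once standardized to a common age structure, the Southern Region has the higher underlying rate.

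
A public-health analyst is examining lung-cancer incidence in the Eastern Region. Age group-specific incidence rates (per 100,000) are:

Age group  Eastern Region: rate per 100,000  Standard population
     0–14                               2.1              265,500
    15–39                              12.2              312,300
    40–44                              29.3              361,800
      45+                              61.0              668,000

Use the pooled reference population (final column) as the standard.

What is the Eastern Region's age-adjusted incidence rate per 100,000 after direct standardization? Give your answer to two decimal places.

34.66

Standard total = 1,607,600; weights = 0.1652, 0.1943, 0.2251, 0.4155.
Standardized rate: 0.1652×2.1 + 0.1943×12.2 + 0.2251×29.3 + 0.4155×61.0 = 34.6581 per 100,000.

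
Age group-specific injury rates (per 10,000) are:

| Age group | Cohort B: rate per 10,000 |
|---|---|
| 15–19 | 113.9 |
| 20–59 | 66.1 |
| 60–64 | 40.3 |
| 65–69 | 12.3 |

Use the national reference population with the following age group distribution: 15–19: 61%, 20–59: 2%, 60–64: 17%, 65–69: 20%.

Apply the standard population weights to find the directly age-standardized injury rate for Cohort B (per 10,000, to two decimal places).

80.11

Standard weights: 0.61, 0.02, 0.17, 0.20.
Standardized rate: 0.6100×113.9 + 0.0200×66.1 + 0.1700×40.3 + 0.2000×12.3 = 80.1120 per 10,000.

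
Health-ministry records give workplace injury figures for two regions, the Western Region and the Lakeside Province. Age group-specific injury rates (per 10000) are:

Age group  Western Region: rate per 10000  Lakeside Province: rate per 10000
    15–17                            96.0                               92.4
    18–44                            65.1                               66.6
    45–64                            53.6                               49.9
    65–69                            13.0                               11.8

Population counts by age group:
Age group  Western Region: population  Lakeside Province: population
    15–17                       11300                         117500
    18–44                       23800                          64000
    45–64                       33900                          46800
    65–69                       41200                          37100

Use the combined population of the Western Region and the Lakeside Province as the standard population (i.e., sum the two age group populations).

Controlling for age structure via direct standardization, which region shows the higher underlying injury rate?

Western Region

Combined standard total = 375600; weights = 0.3429, 0.2338, 0.2149, 0.2085.
The Western Region: 0.3429×96.0 + 0.2338×65.1 + 0.2149×53.6 + 0.2085×13.0 = 62.3642 per 10000.
The Lakeside Province: 0.3429×92.4 + 0.2338×66.6 + 0.2149×49.9 + 0.2085×11.8 = 60.4352 per 10000.
The crude rates (45.25 vs 67.42) would put the Lakeside Province higher, but that reflects its age composition; once standardized to a common age structure, the Western Region has the higher underlying rate.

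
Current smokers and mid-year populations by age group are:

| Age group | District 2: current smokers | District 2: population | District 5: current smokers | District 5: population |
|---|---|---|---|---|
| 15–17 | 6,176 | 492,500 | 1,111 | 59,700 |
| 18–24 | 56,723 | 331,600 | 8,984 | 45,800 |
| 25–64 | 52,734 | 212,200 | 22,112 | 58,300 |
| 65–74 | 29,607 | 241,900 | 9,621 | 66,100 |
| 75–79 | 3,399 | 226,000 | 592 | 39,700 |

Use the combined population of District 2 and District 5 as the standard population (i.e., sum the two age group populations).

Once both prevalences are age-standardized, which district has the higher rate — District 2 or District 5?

District 5

Age-specific rates per 1,000 for District 2: 12.540, 171.059, 248.511, 122.394, 15.040.
For District 5: 18.610, 196.157, 379.280, 145.552, 14.912.
Combined standard total = 1,773,800; weights = 0.3113, 0.2128, 0.1525, 0.1736, 0.1498.
District 2: 0.3113×12.540 + 0.2128×171.059 + 0.1525×248.511 + 0.1736×122.394 + 0.1498×15.040 = 101.7012 per 1,000.
District 5: 0.3113×18.610 + 0.2128×196.157 + 0.1525×379.280 + 0.1736×145.552 + 0.1498×14.912 = 132.8748 per 1,000.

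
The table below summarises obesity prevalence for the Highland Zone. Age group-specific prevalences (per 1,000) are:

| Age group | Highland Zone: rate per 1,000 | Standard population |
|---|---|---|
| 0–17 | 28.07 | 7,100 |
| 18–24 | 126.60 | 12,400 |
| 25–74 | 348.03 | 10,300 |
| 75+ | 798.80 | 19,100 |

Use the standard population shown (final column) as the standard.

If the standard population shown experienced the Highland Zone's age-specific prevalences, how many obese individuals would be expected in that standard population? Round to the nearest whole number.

20611

Expected obese individuals = Σ (standard pop × age-specific rate ÷ 1,000)
= 7,100×28.07/1,000 + 12,400×126.60/1,000 + 10,300×348.03/1,000 + 19,100×798.80/1,000
= 199.30 + 1569.84 + 3584.71 + 15257.08 = 20610.93.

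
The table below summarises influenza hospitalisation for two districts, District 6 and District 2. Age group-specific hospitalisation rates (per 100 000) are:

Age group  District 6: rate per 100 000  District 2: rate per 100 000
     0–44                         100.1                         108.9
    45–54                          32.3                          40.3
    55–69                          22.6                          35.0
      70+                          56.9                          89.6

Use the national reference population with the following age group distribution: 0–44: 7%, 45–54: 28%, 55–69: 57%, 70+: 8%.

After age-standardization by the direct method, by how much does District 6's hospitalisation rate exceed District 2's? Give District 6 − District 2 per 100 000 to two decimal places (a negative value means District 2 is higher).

Standard weights: 0.07, 0.28, 0.57, 0.08.
District 6: 0.0700×100.1 + 0.2800×32.3 + 0.5700×22.6 + 0.0800×56.9 = 33.4850 per 100 000.
District 2: 0.0700×108.9 + 0.2800×40.3 + 0.5700×35.0 + 0.0800×89.6 = 46.0250 per 100 000.
Difference = 33.4850 − 46.0250 = -12.5400.

-12.54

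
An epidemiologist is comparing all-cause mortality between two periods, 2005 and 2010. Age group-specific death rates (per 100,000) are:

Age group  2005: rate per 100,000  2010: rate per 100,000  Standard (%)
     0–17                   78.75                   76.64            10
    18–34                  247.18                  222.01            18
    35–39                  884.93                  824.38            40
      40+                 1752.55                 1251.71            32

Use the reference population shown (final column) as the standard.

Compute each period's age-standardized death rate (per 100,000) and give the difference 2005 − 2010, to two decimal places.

Standard weights: 0.10, 0.18, 0.40, 0.32.
2005: 0.1000×78.75 + 0.1800×247.18 + 0.4000×884.93 + 0.3200×1752.55 = 967.1554 per 100,000.
2010: 0.1000×76.64 + 0.1800×222.01 + 0.4000×824.38 + 0.3200×1251.71 = 777.9250 per 100,000.
Difference = 967.1554 − 777.9250 = 189.2304.

189.23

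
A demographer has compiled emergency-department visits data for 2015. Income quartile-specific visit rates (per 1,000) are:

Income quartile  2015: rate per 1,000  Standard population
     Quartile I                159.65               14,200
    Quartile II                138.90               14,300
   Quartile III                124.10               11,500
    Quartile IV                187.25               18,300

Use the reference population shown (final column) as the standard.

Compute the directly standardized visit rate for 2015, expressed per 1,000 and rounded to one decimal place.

156.2

Standard total = 58,300; weights = 0.2436, 0.2453, 0.1973, 0.3139.
Standardized rate: 0.2436×159.65 + 0.2453×138.90 + 0.1973×124.10 + 0.3139×187.25 = 156.2114 per 1,000.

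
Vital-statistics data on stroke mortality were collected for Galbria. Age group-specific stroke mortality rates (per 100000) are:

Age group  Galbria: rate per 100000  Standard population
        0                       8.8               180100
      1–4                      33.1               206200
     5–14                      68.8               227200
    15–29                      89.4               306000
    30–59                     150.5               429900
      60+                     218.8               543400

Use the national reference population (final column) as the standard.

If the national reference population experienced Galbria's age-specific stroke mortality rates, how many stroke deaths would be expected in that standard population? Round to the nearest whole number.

Expected stroke deaths = Σ (standard pop × age-specific rate ÷ 100000)
= 180100×8.8/100000 + 206200×33.1/100000 + 227200×68.8/100000 + 306000×89.4/100000 + 429900×150.5/100000 + 543400×218.8/100000
= 15.85 + 68.25 + 156.31 + 273.56 + 647.00 + 1188.96 = 2349.94.

2350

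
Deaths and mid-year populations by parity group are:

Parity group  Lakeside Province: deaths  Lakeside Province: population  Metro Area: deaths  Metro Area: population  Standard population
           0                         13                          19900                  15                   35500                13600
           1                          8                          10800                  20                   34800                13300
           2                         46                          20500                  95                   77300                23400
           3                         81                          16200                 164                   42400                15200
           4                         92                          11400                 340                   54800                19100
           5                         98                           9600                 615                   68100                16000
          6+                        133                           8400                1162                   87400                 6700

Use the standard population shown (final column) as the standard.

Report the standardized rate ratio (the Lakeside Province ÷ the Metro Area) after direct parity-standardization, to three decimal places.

1.260

Parity-specific rates per 1000 for the Lakeside Province: 0.653, 0.741, 2.244, 5.000, 8.070, 10.208, 15.833.
For the Metro Area: 0.423, 0.575, 1.229, 3.868, 6.204, 9.031, 13.295.
Standard total = 107300; weights = 0.1267, 0.1240, 0.2181, 0.1417, 0.1780, 0.1491, 0.0624.
The Lakeside Province: 0.1267×0.653 + 0.1240×0.741 + 0.2181×2.244 + 0.1417×5.000 + 0.1780×8.070 + 0.1491×10.208 + 0.0624×15.833 = 5.3197 per 1000.
The Metro Area: 0.1267×0.423 + 0.1240×0.575 + 0.2181×1.229 + 0.1417×3.868 + 0.1780×6.204 + 0.1491×9.031 + 0.0624×13.295 = 4.2220 per 1000.
Ratio = 5.3197 ÷ 4.2220 = 1.26000.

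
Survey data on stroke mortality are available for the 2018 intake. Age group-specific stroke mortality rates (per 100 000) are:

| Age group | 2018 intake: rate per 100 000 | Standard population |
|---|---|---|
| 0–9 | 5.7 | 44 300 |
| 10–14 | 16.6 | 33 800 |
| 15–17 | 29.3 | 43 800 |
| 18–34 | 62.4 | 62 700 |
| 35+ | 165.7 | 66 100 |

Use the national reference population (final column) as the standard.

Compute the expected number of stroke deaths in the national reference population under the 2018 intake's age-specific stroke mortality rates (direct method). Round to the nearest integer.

170

Expected stroke deaths = Σ (standard pop × age-specific rate ÷ 100 000)
= 44 300×5.7/100 000 + 33 800×16.6/100 000 + 43 800×29.3/100 000 + 62 700×62.4/100 000 + 66 100×165.7/100 000
= 2.53 + 5.61 + 12.83 + 39.12 + 109.53 = 169.62.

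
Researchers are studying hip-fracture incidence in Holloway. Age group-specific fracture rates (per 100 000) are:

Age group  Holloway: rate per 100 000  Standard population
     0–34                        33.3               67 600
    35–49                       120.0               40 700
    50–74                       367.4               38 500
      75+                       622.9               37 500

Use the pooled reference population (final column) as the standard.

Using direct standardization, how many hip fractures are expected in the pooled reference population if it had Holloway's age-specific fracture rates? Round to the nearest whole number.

Expected hip fractures = Σ (standard pop × age-specific rate ÷ 100 000)
= 67 600×33.3/100 000 + 40 700×120.0/100 000 + 38 500×367.4/100 000 + 37 500×622.9/100 000
= 22.51 + 48.84 + 141.45 + 233.59 = 446.39.

446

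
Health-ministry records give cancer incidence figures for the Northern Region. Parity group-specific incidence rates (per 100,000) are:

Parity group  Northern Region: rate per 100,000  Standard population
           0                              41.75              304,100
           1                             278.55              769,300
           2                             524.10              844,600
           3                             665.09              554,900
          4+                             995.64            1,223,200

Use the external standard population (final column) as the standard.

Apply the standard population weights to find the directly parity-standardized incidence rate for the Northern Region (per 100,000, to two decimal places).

610.53

Standard total = 3,696,100; weights = 0.0823, 0.2081, 0.2285, 0.1501, 0.3309.
Standardized rate: 0.0823×41.75 + 0.2081×278.55 + 0.2285×524.10 + 0.1501×665.09 + 0.3309×995.64 = 610.5259 per 100,000.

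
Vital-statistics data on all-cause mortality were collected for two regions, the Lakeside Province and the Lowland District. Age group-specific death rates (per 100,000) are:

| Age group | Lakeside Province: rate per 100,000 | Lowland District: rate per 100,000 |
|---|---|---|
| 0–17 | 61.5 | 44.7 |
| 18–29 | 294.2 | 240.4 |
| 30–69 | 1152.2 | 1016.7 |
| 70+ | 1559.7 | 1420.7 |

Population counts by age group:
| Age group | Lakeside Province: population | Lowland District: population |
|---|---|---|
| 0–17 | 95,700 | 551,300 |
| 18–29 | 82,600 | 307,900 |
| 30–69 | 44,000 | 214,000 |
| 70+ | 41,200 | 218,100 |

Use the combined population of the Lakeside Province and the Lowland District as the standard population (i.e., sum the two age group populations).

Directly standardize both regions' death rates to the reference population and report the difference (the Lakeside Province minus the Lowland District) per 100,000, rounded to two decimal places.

Combined standard total = 1,554,800; weights = 0.4161, 0.2512, 0.1659, 0.1668.
The Lakeside Province: 0.4161×61.5 + 0.2512×294.2 + 0.1659×1152.2 + 0.1668×1559.7 = 550.7933 per 100,000.
The Lowland District: 0.4161×44.7 + 0.2512×240.4 + 0.1659×1016.7 + 0.1668×1420.7 = 484.6239 per 100,000.
Difference = 550.7933 − 484.6239 = 66.1694.

66.17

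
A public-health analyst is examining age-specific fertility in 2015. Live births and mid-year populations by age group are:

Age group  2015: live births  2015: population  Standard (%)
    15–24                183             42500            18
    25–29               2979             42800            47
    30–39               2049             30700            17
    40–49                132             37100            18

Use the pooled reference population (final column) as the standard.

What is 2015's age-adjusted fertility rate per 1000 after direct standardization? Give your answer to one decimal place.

45.5

Age-specific rates per 1000 for 2015: 4.306, 69.603, 66.743, 3.558.
Standard weights: 0.18, 0.47, 0.17, 0.18.
Standardized rate: 0.1800×4.306 + 0.4700×69.603 + 0.1700×66.743 + 0.1800×3.558 = 45.4751 per 1000.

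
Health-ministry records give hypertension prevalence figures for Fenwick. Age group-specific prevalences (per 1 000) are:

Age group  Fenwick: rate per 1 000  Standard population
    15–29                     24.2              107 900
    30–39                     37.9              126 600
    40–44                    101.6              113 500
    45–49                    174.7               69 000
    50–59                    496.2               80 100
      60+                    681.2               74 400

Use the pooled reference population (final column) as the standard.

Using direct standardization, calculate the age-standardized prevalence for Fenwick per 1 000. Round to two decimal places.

Standard total = 571 500; weights = 0.1888, 0.2215, 0.1986, 0.1207, 0.1402, 0.1302.
Standardized rate: 0.1888×24.2 + 0.2215×37.9 + 0.1986×101.6 + 0.1207×174.7 + 0.1402×496.2 + 0.1302×681.2 = 212.4622 per 1 000.

212.46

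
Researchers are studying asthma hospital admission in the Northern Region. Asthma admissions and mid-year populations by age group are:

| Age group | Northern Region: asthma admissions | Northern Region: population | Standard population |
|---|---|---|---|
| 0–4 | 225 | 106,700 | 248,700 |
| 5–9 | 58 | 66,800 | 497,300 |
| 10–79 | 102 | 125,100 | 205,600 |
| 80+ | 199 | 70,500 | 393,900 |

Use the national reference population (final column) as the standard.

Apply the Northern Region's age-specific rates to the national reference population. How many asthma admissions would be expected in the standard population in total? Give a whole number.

2236

Age-specific rates per 10,000 for the Northern Region: 21.09, 8.68, 8.15, 28.23.
Expected asthma admissions = Σ (standard pop × age-specific rate ÷ 10,000)
= 248,700×21.09/10,000 + 497,300×8.68/10,000 + 205,600×8.15/10,000 + 393,900×28.23/10,000
= 524.44 + 431.79 + 167.64 + 1111.86 = 2235.72.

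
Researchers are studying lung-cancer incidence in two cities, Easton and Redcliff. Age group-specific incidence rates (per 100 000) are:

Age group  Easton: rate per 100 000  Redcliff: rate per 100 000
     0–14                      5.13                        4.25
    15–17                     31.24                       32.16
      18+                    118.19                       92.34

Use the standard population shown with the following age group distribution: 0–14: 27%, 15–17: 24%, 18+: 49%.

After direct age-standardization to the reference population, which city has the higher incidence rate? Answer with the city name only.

Easton

Standard weights: 0.27, 0.24, 0.49.
Easton: 0.2700×5.13 + 0.2400×31.24 + 0.4900×118.19 = 66.7958 per 100 000.
Redcliff: 0.2700×4.25 + 0.2400×32.16 + 0.4900×92.34 = 54.1125 per 100 000.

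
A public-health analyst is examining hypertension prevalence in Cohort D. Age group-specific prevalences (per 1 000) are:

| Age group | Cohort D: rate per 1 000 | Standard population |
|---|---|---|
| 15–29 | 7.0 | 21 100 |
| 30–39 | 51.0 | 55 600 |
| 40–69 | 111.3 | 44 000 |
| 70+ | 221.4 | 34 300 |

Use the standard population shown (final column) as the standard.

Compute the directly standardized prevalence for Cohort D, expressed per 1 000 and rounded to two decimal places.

99.84

Standard total = 155 000; weights = 0.1361, 0.3587, 0.2839, 0.2213.
Standardized rate: 0.1361×7.0 + 0.3587×51.0 + 0.2839×111.3 + 0.2213×221.4 = 99.8356 per 1 000.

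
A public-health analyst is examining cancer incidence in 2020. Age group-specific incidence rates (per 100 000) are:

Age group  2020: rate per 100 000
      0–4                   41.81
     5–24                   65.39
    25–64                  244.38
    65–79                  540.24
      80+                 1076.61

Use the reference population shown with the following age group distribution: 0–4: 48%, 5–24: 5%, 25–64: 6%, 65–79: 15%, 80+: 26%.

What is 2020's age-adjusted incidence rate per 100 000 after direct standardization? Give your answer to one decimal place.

Standard weights: 0.48, 0.05, 0.06, 0.15, 0.26.
Standardized rate: 0.4800×41.81 + 0.0500×65.39 + 0.0600×244.38 + 0.1500×540.24 + 0.2600×1076.61 = 398.9557 per 100 000.

399.0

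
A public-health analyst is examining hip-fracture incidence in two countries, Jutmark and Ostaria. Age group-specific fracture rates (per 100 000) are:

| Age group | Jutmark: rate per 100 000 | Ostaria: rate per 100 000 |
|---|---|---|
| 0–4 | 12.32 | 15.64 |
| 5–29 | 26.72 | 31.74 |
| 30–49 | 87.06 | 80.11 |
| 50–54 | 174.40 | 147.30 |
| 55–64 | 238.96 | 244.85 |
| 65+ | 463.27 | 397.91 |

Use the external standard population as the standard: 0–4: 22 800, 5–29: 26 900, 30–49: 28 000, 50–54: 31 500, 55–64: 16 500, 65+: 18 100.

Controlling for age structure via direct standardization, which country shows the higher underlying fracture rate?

Jutmark

Standard total = 143 800; weights = 0.1586, 0.1871, 0.1947, 0.2191, 0.1147, 0.1259.
Jutmark: 0.1586×12.32 + 0.1871×26.72 + 0.1947×87.06 + 0.2191×174.40 + 0.1147×238.96 + 0.1259×463.27 = 147.8371 per 100 000.
Ostaria: 0.1586×15.64 + 0.1871×31.74 + 0.1947×80.11 + 0.2191×147.30 + 0.1147×244.85 + 0.1259×397.91 = 134.4619 per 100 000.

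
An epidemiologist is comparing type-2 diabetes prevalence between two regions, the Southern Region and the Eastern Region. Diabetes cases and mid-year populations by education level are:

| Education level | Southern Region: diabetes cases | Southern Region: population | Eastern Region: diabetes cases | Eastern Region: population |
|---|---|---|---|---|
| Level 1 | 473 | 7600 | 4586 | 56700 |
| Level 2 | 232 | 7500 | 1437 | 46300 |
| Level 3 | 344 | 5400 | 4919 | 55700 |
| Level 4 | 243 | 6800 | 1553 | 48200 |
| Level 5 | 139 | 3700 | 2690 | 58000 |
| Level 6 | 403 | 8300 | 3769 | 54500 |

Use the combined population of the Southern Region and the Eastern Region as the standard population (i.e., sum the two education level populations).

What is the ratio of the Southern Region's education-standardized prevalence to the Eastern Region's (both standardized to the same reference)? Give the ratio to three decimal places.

0.795

Education-specific rates per 1000 for the Southern Region: 62.237, 30.933, 63.704, 35.735, 37.568, 48.554.
For the Eastern Region: 80.882, 31.037, 88.312, 32.220, 46.379, 69.156.
Combined standard total = 358700; weights = 0.1793, 0.1500, 0.1703, 0.1533, 0.1720, 0.1751.
The Southern Region: 0.1793×62.237 + 0.1500×30.933 + 0.1703×63.704 + 0.1533×35.735 + 0.1720×37.568 + 0.1751×48.554 = 47.0892 per 1000.
The Eastern Region: 0.1793×80.882 + 0.1500×31.037 + 0.1703×88.312 + 0.1533×32.220 + 0.1720×46.379 + 0.1751×69.156 = 59.2224 per 1000.
Ratio = 47.0892 ÷ 59.2224 = 0.79513.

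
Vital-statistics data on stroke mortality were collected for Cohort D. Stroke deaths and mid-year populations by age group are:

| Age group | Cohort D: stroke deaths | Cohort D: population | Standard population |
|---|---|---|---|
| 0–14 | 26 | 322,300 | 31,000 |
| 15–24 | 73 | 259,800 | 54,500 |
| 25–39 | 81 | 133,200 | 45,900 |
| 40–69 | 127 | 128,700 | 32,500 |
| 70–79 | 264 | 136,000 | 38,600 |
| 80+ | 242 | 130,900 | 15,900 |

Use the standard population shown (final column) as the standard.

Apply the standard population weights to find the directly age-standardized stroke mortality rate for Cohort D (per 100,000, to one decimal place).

Age-specific rates per 100,000 for Cohort D: 8.07, 28.10, 60.81, 98.68, 194.12, 184.87.
Standard total = 218,400; weights = 0.1419, 0.2495, 0.2102, 0.1488, 0.1767, 0.0728.
Standardized rate: 0.1419×8.07 + 0.2495×28.10 + 0.2102×60.81 + 0.1488×98.68 + 0.1767×194.12 + 0.0728×184.87 = 83.3891 per 100,000.

83.4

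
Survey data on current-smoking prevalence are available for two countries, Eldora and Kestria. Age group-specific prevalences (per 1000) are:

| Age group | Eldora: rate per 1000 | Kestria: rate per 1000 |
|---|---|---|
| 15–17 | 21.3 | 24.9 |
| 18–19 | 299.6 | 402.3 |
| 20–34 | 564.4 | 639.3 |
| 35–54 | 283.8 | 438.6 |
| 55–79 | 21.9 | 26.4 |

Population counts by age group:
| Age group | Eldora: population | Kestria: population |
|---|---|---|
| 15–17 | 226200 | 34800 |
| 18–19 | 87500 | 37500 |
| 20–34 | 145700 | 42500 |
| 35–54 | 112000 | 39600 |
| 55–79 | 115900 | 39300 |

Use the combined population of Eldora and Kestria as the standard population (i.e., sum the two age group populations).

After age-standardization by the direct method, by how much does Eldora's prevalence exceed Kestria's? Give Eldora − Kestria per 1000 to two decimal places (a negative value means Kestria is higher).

-59.07

Combined standard total = 881000; weights = 0.2963, 0.1419, 0.2136, 0.1721, 0.1762.
Eldora: 0.2963×21.3 + 0.1419×299.6 + 0.2136×564.4 + 0.1721×283.8 + 0.1762×21.9 = 222.0798 per 1000.
Kestria: 0.2963×24.9 + 0.1419×402.3 + 0.2136×639.3 + 0.1721×438.6 + 0.1762×26.4 = 281.1484 per 1000.
Difference = 222.0798 − 281.1484 = -59.0685.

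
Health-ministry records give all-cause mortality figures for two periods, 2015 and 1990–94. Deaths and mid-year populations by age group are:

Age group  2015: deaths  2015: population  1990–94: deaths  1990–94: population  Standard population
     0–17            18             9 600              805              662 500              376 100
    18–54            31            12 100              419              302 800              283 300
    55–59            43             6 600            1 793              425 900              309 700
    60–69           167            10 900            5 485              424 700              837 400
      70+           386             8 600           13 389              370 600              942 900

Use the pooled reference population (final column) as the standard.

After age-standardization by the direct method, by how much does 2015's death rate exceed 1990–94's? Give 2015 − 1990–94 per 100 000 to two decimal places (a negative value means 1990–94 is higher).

Age-specific rates per 100 000 for 2015: 187.50, 256.20, 651.52, 1532.11, 4488.37.
For 1990–94: 121.51, 138.38, 420.99, 1291.50, 3612.79.
Standard total = 2 749 400; weights = 0.1368, 0.1030, 0.1126, 0.3046, 0.3429.
2015: 0.1368×187.50 + 0.1030×256.20 + 0.1126×651.52 + 0.3046×1532.11 + 0.3429×4488.37 = 2131.3556 per 100 000.
1990–94: 0.1368×121.51 + 0.1030×138.38 + 0.1126×420.99 + 0.3046×1291.50 + 0.3429×3612.79 = 1710.6583 per 100 000.
Difference = 2131.3556 − 1710.6583 = 420.6972.

420.70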